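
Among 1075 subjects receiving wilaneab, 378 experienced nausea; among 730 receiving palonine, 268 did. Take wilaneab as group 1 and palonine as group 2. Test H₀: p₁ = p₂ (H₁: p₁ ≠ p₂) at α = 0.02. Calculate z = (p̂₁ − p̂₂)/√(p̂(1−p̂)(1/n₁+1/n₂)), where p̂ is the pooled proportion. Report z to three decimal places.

p̂₁ = 378/1075 = 0.35163, p̂₂ = 268/730 = 0.36712.
Pooled p̂ = (378+268)/(1075+730) = 646/1805 = 0.35789.
SE = √(0.229806 × 0.0023001) = 0.02299.
z = (0.35163 − 0.36712)/0.02299 = -0.01549/0.02299 = -0.674.
Two-sided p-value ≈ 2·Φ(−0.674) = 0.5003; since p > α = 0.02, fail to reject H₀.

z = -0.674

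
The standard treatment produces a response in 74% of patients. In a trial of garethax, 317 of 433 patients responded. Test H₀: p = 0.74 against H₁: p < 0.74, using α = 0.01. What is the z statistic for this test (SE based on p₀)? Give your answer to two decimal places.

z = -0.37

p̂ = 317/433 ≈ 0.7321.
Standard error under H₀: √(0.74×0.26/433) = 0.0211.
z = (0.7321 − 0.74)/0.0211 = -0.0079/0.0211 = -0.37.
p-value = P(Z < -0.375) ≈ 0.3539; since p > α = 0.01, fail to reject H₀.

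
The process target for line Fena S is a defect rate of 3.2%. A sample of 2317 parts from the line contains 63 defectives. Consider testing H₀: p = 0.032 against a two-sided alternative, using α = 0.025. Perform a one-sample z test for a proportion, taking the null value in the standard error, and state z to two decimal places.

p̂ = 63/2317 ≈ 0.027190.
Standard error under H₀: √(0.032×0.968/2317) = 0.003656.
z = (0.027190 − 0.032)/0.003656 = -0.004810/0.003656 = -1.32.
Two-sided p-value ≈ 2·Φ(−1.315) = 0.1884; since p > α = 0.025, fail to reject H₀.

z = -1.32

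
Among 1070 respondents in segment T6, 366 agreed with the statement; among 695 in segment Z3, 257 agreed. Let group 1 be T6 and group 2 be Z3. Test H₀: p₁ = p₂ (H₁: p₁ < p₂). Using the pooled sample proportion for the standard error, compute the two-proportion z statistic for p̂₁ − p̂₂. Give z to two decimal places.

z = -1.19

p̂₁ = 366/1070 ≈ 0.3421, p̂₂ = 257/695 ≈ 0.3698.
Pooled p̂ = (366+257)/(1070+695) = 623/1765 = 0.3530.
SE = √(0.228384 × 0.00237343) = 0.0233.
z = (0.3421 − 0.3698)/0.0233 = -0.0277/0.0233 = -1.19.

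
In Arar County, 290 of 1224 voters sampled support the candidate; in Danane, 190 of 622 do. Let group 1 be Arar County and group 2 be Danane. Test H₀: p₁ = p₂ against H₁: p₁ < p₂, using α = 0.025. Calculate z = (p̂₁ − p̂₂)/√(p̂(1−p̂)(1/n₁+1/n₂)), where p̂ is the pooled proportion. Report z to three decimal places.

z = -3.173

p̂₁ = 290/1224 = 0.23693, p̂₂ = 190/622 = 0.30547.
Pooled p̂ = (290+190)/(1224+622) = 480/1846 = 0.26002.
SE = √(p̂(1−p̂)(1/n₁+1/n₂)) = √(0.26002·0.73998·0.00242471) = √(0.00046654) = 0.02160.
z = (0.23693 − 0.30547)/0.02160 = -0.06854/0.02160 = -3.173.
p-value = P(Z < -3.173) ≈ 0.0008. With α = 0.025, reject H₀.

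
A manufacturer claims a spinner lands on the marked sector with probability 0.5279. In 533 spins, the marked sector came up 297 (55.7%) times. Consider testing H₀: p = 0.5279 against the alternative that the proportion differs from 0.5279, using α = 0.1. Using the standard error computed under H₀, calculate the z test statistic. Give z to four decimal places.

z = 1.3561

p̂ = 297/533 = 0.5572233.
Under H₀, SE = √(0.5279·0.4721/533) = √(0.000467583) = 0.0216237.
z = (0.5572233 − 0.5279)/0.0216237 = 0.0293233/0.0216237 = 1.3561.
Two-sided p-value ≈ 2·Φ(−1.356) = 0.1751. With α = 0.1, fail to reject H₀.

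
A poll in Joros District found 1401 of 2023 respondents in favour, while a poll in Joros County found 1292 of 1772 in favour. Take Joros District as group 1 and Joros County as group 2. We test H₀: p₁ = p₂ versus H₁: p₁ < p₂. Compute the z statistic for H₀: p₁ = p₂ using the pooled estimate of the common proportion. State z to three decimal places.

p̂₁ = 1401/2023 = 0.69254, p̂₂ = 1292/1772 = 0.72912.
Pooled p̂ = (1401+1292)/(2023+1772) = 2693/3795 = 0.70962.
SE = √(0.20606 × 0.00105865) = 0.01477.
z = (0.69254 − 0.72912)/0.01477 = -0.03658/0.01477 = -2.477.
p-value = P(Z < -2.477) ≈ 0.0066.

z = -2.477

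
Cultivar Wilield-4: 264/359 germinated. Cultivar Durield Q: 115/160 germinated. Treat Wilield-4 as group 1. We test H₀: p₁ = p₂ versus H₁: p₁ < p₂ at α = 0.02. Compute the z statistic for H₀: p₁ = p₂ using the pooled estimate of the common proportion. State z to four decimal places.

z = 0.3941

p̂₁ = 264/359 ≈ 0.735376, p̂₂ = 115/160 ≈ 0.718750.
Pooled p̂ = (264+115)/(359+160) = 379/519 = 0.730250.
SE = √(p̂(1−p̂)(1/n₁+1/n₂)) = √(0.730250·0.269750·0.00903552) = √(0.00177986) = 0.042188.
z = (0.735376 − 0.718750)/0.042188 = 0.016626/0.042188 = 0.3941.
p-value = P(Z < 0.394) ≈ 0.6532. With α = 0.02, fail to reject H₀.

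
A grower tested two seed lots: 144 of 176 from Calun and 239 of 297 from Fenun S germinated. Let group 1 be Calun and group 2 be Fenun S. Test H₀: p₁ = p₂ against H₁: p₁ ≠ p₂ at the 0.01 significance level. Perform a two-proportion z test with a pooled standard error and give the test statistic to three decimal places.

z = 0.361

p̂₁ = 144/176 ≈ 0.81818, p̂₂ = 239/297 ≈ 0.80471.
Pooled p̂ = (144+239)/(176+297) = 383/473 = 0.80973.
SE = √(0.15407 × 0.00904882) = 0.03734.
z = (0.81818 − 0.80471)/0.03734 = 0.01347/0.03734 = 0.361.
Two-sided p-value ≈ 2·Φ(−0.361) = 0.7183; since p > α = 0.01, fail to reject H₀.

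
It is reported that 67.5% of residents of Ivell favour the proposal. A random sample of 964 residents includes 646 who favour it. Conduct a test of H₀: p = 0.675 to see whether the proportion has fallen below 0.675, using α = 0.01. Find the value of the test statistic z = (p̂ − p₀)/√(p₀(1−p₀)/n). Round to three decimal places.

z = -0.323

p̂ = 646/964 ≈ 0.67012.
Under H₀, SE = √(0.675·0.325/964) = √(0.000227567) = 0.01509.
z = (0.67012 − 0.675)/0.01509 = -0.00488/0.01509 = -0.323.
p-value = P(Z < -0.323) ≈ 0.3733; since p > α = 0.01, fail to reject H₀.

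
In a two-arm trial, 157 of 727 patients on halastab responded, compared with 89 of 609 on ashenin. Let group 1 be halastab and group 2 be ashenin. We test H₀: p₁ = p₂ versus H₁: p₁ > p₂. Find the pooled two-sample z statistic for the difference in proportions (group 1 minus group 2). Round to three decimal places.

p̂₁ = 157/727 ≈ 0.21596, p̂₂ = 89/609 ≈ 0.14614.
Pooled p̂ = (157+89)/(727+609) = 246/1336 = 0.18413.
SE = √(0.150227 × 0.00301755) = 0.02129.
z = (0.21596 − 0.14614)/0.02129 = 0.06982/0.02129 = 3.279.

z = 3.279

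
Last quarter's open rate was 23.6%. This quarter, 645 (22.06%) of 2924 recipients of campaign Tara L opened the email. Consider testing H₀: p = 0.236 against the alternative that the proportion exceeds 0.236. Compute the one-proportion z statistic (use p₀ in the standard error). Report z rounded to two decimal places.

z = -1.96

p̂ = 645/2924 ≈ 0.22059.
Standard error under H₀: √(0.236×0.764/2924) = 0.00785.
z = (0.22059 − 0.236)/0.00785 = -0.01541/0.00785 = -1.96.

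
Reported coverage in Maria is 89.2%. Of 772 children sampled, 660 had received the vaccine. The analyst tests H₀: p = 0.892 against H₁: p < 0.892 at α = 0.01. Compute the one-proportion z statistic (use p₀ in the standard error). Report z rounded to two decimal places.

z = -3.32

p̂ = 660/772 ≈ 0.85492.
SE = √(p₀(1−p₀)/n) = √(0.096336/772) = 0.01117.
z = (0.85492 − 0.892)/0.01117 = -0.03708/0.01117 = -3.32.
p-value = P(Z < -3.319) ≈ 0.0005, so at α = 0.01 we reject H₀.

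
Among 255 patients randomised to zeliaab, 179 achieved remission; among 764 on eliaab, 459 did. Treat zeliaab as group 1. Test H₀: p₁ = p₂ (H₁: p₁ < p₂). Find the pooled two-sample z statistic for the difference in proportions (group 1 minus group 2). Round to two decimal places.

p̂₁ = 179/255 = 0.7020, p̂₂ = 459/764 = 0.6008.
Pooled p̂ = (179+459)/(255+764) = 638/1019 = 0.6261.
SE = √(0.234098 × 0.00523047) = 0.0350.
z = (0.7020 − 0.6008)/0.0350 = 0.1012/0.0350 = 2.89.
p-value = P(Z < 2.891) ≈ 0.9981.

z = 2.89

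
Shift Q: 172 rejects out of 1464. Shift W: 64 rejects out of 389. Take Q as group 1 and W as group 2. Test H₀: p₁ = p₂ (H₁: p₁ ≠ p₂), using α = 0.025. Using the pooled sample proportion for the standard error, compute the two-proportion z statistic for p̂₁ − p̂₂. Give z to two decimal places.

p̂₁ = 172/1464 ≈ 0.1175, p̂₂ = 64/389 ≈ 0.1645.
Pooled p̂ = (172+64)/(1464+389) = 236/1853 = 0.1274.
SE = √(0.11114 × 0.00325375) = 0.0190.
z = (0.1175 − 0.1645)/0.0190 = -0.0470/0.0190 = -2.47.
Two-sided p-value ≈ 2·Φ(−2.474) = 0.0134; since p < α = 0.025, reject H₀.

z = -2.47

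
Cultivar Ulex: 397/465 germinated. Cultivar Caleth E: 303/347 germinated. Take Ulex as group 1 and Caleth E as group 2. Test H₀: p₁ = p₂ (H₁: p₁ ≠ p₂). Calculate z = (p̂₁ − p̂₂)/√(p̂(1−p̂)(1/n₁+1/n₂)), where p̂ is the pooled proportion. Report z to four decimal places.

p̂₁ = 397/465 = 0.853763, p̂₂ = 303/347 = 0.873199.
Pooled p̂ = (397+303)/(465+347) = 700/812 = 0.862069.
SE = √(p̂(1−p̂)(1/n₁+1/n₂)) = √(0.862069·0.137931·0.00503238) = √(0.000598381) = 0.024462.
z = (0.853763 − 0.873199)/0.024462 = -0.019436/0.024462 = -0.7945.

z = -0.7945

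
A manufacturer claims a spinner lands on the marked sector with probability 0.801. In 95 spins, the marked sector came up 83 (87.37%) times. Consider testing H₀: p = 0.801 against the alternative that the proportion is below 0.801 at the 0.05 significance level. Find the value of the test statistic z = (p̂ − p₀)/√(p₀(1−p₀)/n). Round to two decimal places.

z = 1.77

p̂ = 83/95 = 0.8737.
SE = √(p₀(1−p₀)/n) = √(0.1594/95) = 0.0410.
z = (0.8737 − 0.801)/0.0410 = 0.0727/0.0410 = 1.77.
p-value = P(Z < 1.774) ≈ 0.9620. With α = 0.05, fail to reject H₀.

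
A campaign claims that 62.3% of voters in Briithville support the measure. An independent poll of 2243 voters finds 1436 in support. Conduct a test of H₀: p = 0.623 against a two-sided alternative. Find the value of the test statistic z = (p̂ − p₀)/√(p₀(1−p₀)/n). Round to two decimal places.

z = 1.68

p̂ = 1436/2243 = 0.64021.
Standard error under H₀: √(0.623×0.377/2243) = 0.01023.
z = (0.64021 − 0.623)/0.01023 = 0.01721/0.01023 = 1.68.
Two-sided p-value ≈ 2·Φ(−1.682) = 0.0925.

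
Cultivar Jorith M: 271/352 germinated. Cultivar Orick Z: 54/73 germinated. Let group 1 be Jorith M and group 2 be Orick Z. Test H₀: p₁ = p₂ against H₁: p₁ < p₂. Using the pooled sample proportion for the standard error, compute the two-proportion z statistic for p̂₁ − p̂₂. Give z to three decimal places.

p̂₁ = 271/352 = 0.76989, p̂₂ = 54/73 = 0.73973.
Pooled p̂ = (271+54)/(352+73) = 325/425 = 0.76471.
SE = √(0.179931 × 0.0165395) = 0.05455.
z = (0.76989 − 0.73973)/0.05455 = 0.03016/0.05455 = 0.553.

z = 0.553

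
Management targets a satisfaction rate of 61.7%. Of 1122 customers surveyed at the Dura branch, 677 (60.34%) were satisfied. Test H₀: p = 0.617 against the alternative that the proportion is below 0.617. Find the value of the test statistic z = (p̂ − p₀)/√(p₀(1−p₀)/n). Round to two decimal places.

p̂ = 677/1122 = 0.6034.
Under H₀, SE = √(0.617·0.383/1122) = √(0.000210616) = 0.0145.
z = (0.6034 − 0.617)/0.0145 = -0.0136/0.0145 = -0.94.
p-value = P(Z < -0.938) ≈ 0.1741.

z = -0.94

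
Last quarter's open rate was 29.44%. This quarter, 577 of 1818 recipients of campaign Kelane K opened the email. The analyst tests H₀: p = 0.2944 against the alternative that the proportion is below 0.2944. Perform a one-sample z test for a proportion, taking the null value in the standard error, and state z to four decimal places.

p̂ = 577/1818 ≈ 0.3173817.
Under H₀, SE = √(0.2944·0.7056/1818) = √(0.000114262) = 0.0106893.
z = (0.3173817 − 0.2944)/0.0106893 = 0.0229817/0.0106893 = 2.1500.

z = 2.1500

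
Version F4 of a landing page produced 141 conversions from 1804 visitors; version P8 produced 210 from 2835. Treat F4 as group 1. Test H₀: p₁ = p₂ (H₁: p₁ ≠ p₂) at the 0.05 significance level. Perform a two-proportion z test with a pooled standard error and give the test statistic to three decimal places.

p̂₁ = 141/1804 ≈ 0.078160, p̂₂ = 210/2835 ≈ 0.074074.
Pooled p̂ = (141+210)/(1804+2835) = 351/4639 = 0.075663.
SE = √(p̂(1−p̂)(1/n₁+1/n₂)) = √(0.075663·0.924337·0.000907057) = √(6.34378e-05) = 0.007965.
z = (0.078160 − 0.074074)/0.007965 = 0.004086/0.007965 = 0.513.
Two-sided p-value ≈ 2·Φ(−0.513) = 0.6080. With α = 0.05, fail to reject H₀.

z = 0.513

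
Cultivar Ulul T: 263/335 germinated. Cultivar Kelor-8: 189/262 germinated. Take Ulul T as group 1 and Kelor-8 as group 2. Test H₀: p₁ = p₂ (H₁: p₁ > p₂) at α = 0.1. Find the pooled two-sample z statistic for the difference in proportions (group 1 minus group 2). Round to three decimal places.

p̂₁ = 263/335 ≈ 0.78507, p̂₂ = 189/262 ≈ 0.72137.
Pooled p̂ = (263+189)/(335+262) = 452/597 = 0.75712.
SE = √(0.18389 × 0.00680187) = 0.03537.
z = (0.78507 − 0.72137)/0.03537 = 0.06370/0.03537 = 1.801.
p-value = P(Z > 1.801) ≈ 0.0358. With α = 0.1, reject H₀.

z = 1.801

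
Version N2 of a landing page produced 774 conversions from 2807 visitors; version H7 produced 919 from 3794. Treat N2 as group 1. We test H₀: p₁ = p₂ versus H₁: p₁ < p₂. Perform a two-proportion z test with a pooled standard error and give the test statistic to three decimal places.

p̂₁ = 774/2807 ≈ 0.275739, p̂₂ = 919/3794 ≈ 0.242225.
Pooled p̂ = (774+919)/(2807+3794) = 1693/6601 = 0.256476.
SE = √(p̂(1−p̂)(1/n₁+1/n₂)) = √(0.256476·0.743524·0.000619826) = √(0.000118199) = 0.010872.
z = (0.275739 − 0.242225)/0.010872 = 0.033514/0.010872 = 3.083.
p-value = P(Z < 3.083) ≈ 0.9990.

z = 3.083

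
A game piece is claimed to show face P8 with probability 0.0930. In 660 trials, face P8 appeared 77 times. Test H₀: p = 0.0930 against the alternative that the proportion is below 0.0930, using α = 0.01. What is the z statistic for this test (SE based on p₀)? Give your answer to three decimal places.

z = 2.093

p̂ = 77/660 = 0.11667.
Standard error under H₀: √(0.093×0.907/660) = 0.01131.
z = (0.11667 − 0.093)/0.01131 = 0.02367/0.01131 = 2.093.
p-value = P(Z < 2.093) ≈ 0.9818. With α = 0.01, fail to reject H₀.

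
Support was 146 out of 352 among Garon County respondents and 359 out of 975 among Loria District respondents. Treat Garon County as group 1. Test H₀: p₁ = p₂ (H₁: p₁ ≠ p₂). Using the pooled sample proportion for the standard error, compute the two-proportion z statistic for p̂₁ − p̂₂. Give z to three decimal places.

z = 1.542

p̂₁ = 146/352 = 0.41477, p̂₂ = 359/975 = 0.36821.
Pooled p̂ = (146+359)/(352+975) = 505/1327 = 0.38056.
SE = √(0.235734 × 0.00386655) = 0.03019.
z = (0.41477 − 0.36821)/0.03019 = 0.04656/0.03019 = 1.542.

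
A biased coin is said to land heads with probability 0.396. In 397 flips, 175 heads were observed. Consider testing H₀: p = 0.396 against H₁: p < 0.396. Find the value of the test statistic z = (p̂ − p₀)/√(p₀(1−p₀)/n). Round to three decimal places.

p̂ = 175/397 ≈ 0.44081.
Standard error under H₀: √(0.396×0.604/397) = 0.02455.
z = (0.44081 − 0.396)/0.02455 = 0.04481/0.02455 = 1.825.
p-value = P(Z < 1.825) ≈ 0.9660.

z = 1.825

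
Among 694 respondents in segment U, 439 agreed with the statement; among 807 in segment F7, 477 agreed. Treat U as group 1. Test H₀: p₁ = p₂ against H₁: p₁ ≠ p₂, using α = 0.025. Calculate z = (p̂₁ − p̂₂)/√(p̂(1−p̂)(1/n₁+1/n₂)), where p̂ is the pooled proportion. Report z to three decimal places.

z = 1.643

p̂₁ = 439/694 = 0.63256, p̂₂ = 477/807 = 0.59108.
Pooled p̂ = (439+477)/(694+807) = 916/1501 = 0.61026.
SE = √(p̂(1−p̂)(1/n₁+1/n₂)) = √(0.61026·0.38974·0.00268008) = √(0.000637438) = 0.02525.
z = (0.63256 − 0.59108)/0.02525 = 0.04148/0.02525 = 1.643.
p-value = 2·P(Z > 1.643) ≈ 0.1003, so at α = 0.025 we fail to reject H₀.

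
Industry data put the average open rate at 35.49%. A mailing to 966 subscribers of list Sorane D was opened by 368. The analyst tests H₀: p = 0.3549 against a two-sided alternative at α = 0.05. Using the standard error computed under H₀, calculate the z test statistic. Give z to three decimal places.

z = 1.692

p̂ = 368/966 = 0.380952.
Standard error under H₀: √(0.3549×0.6451/966) = 0.015395.
z = (0.380952 − 0.3549)/0.015395 = 0.026052/0.015395 = 1.692.
p-value = 2·P(Z > 1.692) ≈ 0.0906. With α = 0.05, fail to reject H₀.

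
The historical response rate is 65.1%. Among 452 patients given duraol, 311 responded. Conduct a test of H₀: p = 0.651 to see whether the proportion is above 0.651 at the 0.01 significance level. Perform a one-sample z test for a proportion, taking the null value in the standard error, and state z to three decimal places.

z = 1.653

p̂ = 311/452 ≈ 0.68805.
Under H₀, SE = √(0.651·0.349/452) = √(0.000502653) = 0.02242.
z = (0.68805 − 0.651)/0.02242 = 0.03705/0.02242 = 1.653.
p-value = P(Z > 1.653) ≈ 0.0492; since p > α = 0.01, fail to reject H₀.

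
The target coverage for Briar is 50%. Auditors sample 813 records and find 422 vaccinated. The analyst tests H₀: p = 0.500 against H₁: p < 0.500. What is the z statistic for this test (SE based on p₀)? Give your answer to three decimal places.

p̂ = 422/813 = 0.51907.
Under H₀, SE = √(0.5·0.5/813) = √(0.000307503) = 0.01754.
z = (0.51907 − 0.5)/0.01754 = 0.01907/0.01754 = 1.087.

z = 1.087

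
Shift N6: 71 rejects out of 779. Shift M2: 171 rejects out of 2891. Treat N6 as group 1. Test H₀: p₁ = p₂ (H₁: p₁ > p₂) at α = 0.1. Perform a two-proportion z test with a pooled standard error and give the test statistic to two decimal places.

p̂₁ = 71/779 = 0.09114, p̂₂ = 171/2891 = 0.05915.
Pooled p̂ = (71+171)/(779+2891) = 242/3670 = 0.06594.
SE = √(p̂(1−p̂)(1/n₁+1/n₂)) = √(0.06594·0.93406·0.0016296) = √(0.00010037) = 0.01002.
z = (0.09114 − 0.05915)/0.01002 = 0.03199/0.01002 = 3.19.
p-value = P(Z > 3.193) ≈ 0.0007, so at α = 0.1 we reject H₀.

z = 3.19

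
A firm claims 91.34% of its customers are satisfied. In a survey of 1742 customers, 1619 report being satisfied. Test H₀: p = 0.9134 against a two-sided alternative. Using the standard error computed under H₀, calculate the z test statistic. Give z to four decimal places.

z = 2.3731

p̂ = 1619/1742 ≈ 0.929392.
SE = √(p₀(1−p₀)/n) = √(0.0791/1742) = 0.006739.
z = (0.929392 − 0.9134)/0.006739 = 0.015992/0.006739 = 2.3731.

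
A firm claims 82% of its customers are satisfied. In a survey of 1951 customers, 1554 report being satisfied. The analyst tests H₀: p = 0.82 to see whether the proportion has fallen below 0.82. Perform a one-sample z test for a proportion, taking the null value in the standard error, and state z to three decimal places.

p̂ = 1554/1951 = 0.79651.
SE = √(p₀(1−p₀)/n) = √(0.1476/1951) = 0.00870.
z = (0.79651 − 0.82)/0.00870 = -0.02349/0.00870 = -2.700.
p-value = P(Z < -2.700) ≈ 0.0035.

z = -2.700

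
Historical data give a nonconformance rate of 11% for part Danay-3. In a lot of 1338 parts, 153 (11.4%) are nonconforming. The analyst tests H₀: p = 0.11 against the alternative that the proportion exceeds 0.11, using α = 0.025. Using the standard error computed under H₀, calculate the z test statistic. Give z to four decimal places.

p̂ = 153/1338 = 0.114350.
Under H₀, SE = √(0.11·0.89/1338) = √(7.31689e-05) = 0.008554.
z = (0.114350 − 0.11)/0.008554 = 0.004350/0.008554 = 0.5085.
p-value = P(Z > 0.509) ≈ 0.3055; since p > α = 0.025, fail to reject H₀.

z = 0.5085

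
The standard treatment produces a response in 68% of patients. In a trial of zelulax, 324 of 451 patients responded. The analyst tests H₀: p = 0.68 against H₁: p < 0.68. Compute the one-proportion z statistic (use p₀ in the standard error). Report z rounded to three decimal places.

z = 1.748

p̂ = 324/451 ≈ 0.71840.
Under H₀, SE = √(0.68·0.32/451) = √(0.000482483) = 0.02197.
z = (0.71840 − 0.68)/0.02197 = 0.03840/0.02197 = 1.748.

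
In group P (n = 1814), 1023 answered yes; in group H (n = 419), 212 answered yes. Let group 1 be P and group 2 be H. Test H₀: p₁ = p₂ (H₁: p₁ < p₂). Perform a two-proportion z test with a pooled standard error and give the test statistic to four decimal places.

z = 2.1516

p̂₁ = 1023/1814 ≈ 0.563947, p̂₂ = 212/419 ≈ 0.505967.
Pooled p̂ = (1023+212)/(1814+419) = 1235/2233 = 0.553068.
SE = √(p̂(1−p̂)(1/n₁+1/n₂)) = √(0.553068·0.446932·0.0029379) = √(0.000726202) = 0.026948.
z = (0.563947 − 0.505967)/0.026948 = 0.057980/0.026948 = 2.1516.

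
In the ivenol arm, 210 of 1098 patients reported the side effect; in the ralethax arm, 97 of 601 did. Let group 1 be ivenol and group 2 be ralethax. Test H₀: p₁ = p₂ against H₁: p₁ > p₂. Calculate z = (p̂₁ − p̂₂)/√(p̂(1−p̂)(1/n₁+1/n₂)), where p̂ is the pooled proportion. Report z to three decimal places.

p̂₁ = 210/1098 = 0.191257, p̂₂ = 97/601 = 0.161398.
Pooled p̂ = (210+97)/(1098+601) = 307/1699 = 0.180695.
SE = √(p̂(1−p̂)(1/n₁+1/n₂)) = √(0.180695·0.819305·0.00257464) = √(0.00038116) = 0.019523.
z = (0.191257 − 0.161398)/0.019523 = 0.029859/0.019523 = 1.529.

z = 1.529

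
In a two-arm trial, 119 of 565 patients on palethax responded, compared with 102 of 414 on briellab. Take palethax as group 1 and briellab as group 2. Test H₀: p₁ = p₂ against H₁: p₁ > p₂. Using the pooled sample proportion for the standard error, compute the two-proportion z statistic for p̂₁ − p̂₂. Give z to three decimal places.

p̂₁ = 119/565 ≈ 0.21062, p̂₂ = 102/414 ≈ 0.24638.
Pooled p̂ = (119+102)/(565+414) = 221/979 = 0.22574.
SE = √(0.174782 × 0.00418537) = 0.02705.
z = (0.21062 − 0.24638)/0.02705 = -0.03576/0.02705 = -1.322.
p-value = P(Z > -1.322) ≈ 0.9069.

z = -1.322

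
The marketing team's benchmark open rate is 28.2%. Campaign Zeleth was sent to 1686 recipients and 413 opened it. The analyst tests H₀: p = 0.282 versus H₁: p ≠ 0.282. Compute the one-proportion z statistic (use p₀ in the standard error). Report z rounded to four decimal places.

p̂ = 413/1686 ≈ 0.244958.
Under H₀, SE = √(0.282·0.718/1686) = √(0.000120093) = 0.010959.
z = (0.244958 − 0.282)/0.010959 = -0.037042/0.010959 = -3.3801.

z = -3.3801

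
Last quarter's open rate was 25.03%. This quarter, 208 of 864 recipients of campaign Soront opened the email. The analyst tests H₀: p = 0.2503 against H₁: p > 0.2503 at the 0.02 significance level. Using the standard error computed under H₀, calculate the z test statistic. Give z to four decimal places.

z = -0.6486

p̂ = 208/864 = 0.240741.
Standard error under H₀: √(0.2503×0.7497/864) = 0.014737.
z = (0.240741 − 0.2503)/0.014737 = -0.009559/0.014737 = -0.6486.
p-value = P(Z > -0.649) ≈ 0.7417, so at α = 0.02 we fail to reject H₀.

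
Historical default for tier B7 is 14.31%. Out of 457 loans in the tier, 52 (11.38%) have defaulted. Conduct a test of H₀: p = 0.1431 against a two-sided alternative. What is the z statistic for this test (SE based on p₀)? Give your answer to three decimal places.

z = -1.790

p̂ = 52/457 ≈ 0.113786.
Standard error under H₀: √(0.1431×0.8569/457) = 0.016380.
z = (0.113786 − 0.1431)/0.016380 = -0.029314/0.016380 = -1.790.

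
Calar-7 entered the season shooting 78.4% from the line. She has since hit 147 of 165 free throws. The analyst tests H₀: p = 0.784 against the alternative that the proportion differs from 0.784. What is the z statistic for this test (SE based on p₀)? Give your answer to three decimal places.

z = 3.337

p̂ = 147/165 ≈ 0.89091.
Under H₀, SE = √(0.784·0.216/165) = √(0.00102633) = 0.03204.
z = (0.89091 − 0.784)/0.03204 = 0.10691/0.03204 = 3.337.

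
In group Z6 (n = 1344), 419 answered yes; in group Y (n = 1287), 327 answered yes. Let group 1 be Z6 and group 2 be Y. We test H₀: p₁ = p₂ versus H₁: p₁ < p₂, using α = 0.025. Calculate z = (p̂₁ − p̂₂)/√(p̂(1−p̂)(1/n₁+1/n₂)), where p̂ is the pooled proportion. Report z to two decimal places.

z = 3.28

p̂₁ = 419/1344 ≈ 0.3118, p̂₂ = 327/1287 ≈ 0.2541.
Pooled p̂ = (419+327)/(1344+1287) = 746/2631 = 0.2835.
SE = √(p̂(1−p̂)(1/n₁+1/n₂)) = √(0.2835·0.7165·0.00152105) = √(0.000308995) = 0.0176.
z = (0.3118 − 0.2541)/0.0176 = 0.0577/0.0176 = 3.28.
p-value = P(Z < 3.281) ≈ 0.9995. With α = 0.025, fail to reject H₀.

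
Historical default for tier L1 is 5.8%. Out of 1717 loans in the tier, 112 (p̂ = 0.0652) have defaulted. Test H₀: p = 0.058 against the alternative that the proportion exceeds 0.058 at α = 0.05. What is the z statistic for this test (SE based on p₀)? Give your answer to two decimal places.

p̂ = 112/1717 ≈ 0.06523.
SE = √(p₀(1−p₀)/n) = √(0.054636/1717) = 0.00564.
z = (0.06523 − 0.058)/0.00564 = 0.00723/0.00564 = 1.28.
p-value = P(Z > 1.282) ≈ 0.1000. With α = 0.05, fail to reject H₀.

z = 1.28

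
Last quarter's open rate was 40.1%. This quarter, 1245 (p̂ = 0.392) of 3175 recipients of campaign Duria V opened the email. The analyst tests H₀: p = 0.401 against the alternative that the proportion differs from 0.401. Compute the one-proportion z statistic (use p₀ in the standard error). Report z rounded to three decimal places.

p̂ = 1245/3175 ≈ 0.39213.
SE = √(p₀(1−p₀)/n) = √(0.2402/3175) = 0.00870.
z = (0.39213 − 0.401)/0.00870 = -0.00887/0.00870 = -1.020.
p-value = 2·P(Z > 1.020) ≈ 0.3076.

z = -1.020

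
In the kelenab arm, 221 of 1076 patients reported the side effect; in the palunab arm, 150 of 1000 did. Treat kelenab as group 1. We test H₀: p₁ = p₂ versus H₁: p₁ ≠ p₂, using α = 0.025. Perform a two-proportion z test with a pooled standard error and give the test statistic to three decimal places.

z = 3.292

p̂₁ = 221/1076 ≈ 0.205390, p̂₂ = 150/1000 ≈ 0.150000.
Pooled p̂ = (221+150)/(1076+1000) = 371/2076 = 0.178709.
SE = √(p̂(1−p̂)(1/n₁+1/n₂)) = √(0.178709·0.821291·0.00192937) = √(0.000283177) = 0.016828.
z = (0.205390 − 0.150000)/0.016828 = 0.055390/0.016828 = 3.292.
Two-sided p-value ≈ 2·Φ(−3.292) = 0.0010. With α = 0.025, reject H₀.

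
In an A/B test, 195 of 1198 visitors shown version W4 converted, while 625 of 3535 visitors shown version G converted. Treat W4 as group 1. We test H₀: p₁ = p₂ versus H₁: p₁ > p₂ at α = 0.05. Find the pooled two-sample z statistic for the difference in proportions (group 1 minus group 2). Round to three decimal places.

p̂₁ = 195/1198 = 0.16277, p̂₂ = 625/3535 = 0.17680.
Pooled p̂ = (195+625)/(1198+3535) = 820/4733 = 0.17325.
SE = √(0.143236 × 0.00111761) = 0.01265.
z = (0.16277 − 0.17680)/0.01265 = -0.01403/0.01265 = -1.109.
p-value = P(Z > -1.109) ≈ 0.8663; since p > α = 0.05, fail to reject H₀.

z = -1.109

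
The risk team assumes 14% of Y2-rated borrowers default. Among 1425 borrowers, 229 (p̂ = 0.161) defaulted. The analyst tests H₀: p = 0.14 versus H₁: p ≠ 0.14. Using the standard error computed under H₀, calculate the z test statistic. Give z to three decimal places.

z = 2.252

p̂ = 229/1425 ≈ 0.16070.
Under H₀, SE = √(0.14·0.86/1425) = √(8.44912e-05) = 0.00919.
z = (0.16070 − 0.14)/0.00919 = 0.02070/0.00919 = 2.252.
p-value = 2·P(Z > 2.252) ≈ 0.0243.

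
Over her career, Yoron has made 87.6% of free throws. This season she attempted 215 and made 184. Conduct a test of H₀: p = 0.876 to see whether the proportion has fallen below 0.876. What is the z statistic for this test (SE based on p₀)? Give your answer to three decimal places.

z = -0.898

p̂ = 184/215 ≈ 0.85581.
Standard error under H₀: √(0.876×0.124/215) = 0.02248.
z = (0.85581 − 0.876)/0.02248 = -0.02019/0.02248 = -0.898.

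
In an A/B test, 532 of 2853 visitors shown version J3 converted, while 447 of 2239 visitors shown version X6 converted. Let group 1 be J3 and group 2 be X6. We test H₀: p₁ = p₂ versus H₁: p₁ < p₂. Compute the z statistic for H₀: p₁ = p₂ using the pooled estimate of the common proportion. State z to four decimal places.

p̂₁ = 532/2853 ≈ 0.1864704, p̂₂ = 447/2239 ≈ 0.1996427.
Pooled p̂ = (532+447)/(2853+2239) = 979/5092 = 0.1922624.
SE = √(0.155298 × 0.000797136) = 0.0111262.
z = (0.1864704 − 0.1996427)/0.0111262 = -0.0131723/0.0111262 = -1.1839.
p-value = P(Z < -1.184) ≈ 0.1182.

z = -1.1839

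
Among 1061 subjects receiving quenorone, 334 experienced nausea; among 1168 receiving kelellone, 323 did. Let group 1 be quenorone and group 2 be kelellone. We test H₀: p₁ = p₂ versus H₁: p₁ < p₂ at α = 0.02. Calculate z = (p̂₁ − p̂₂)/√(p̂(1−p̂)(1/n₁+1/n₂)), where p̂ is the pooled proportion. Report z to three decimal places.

z = 1.978

p̂₁ = 334/1061 = 0.31480, p̂₂ = 323/1168 = 0.27654.
Pooled p̂ = (334+323)/(1061+1168) = 657/2229 = 0.29475.
SE = √(0.207873 × 0.00179867) = 0.01934.
z = (0.31480 − 0.27654)/0.01934 = 0.03826/0.01934 = 1.978.
p-value = P(Z < 1.978) ≈ 0.9761; since p > α = 0.02, fail to reject H₀.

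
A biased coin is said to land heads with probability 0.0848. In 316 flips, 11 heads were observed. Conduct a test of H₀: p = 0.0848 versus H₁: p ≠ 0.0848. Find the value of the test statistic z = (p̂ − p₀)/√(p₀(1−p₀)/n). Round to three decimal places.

z = -3.190

p̂ = 11/316 = 0.03481.
Standard error under H₀: √(0.0848×0.9152/316) = 0.01567.
z = (0.03481 − 0.0848)/0.01567 = -0.04999/0.01567 = -3.190.
p-value = 2·P(Z > 3.190) ≈ 0.0014.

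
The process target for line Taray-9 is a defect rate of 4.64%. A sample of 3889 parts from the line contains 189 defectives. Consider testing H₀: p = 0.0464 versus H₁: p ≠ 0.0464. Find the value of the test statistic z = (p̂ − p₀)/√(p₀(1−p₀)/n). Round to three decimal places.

p̂ = 189/3889 = 0.048599.
Under H₀, SE = √(0.0464·0.9536/3889) = √(1.13775e-05) = 0.003373.
z = (0.048599 − 0.0464)/0.003373 = 0.002199/0.003373 = 0.652.
p-value = 2·P(Z > 0.652) ≈ 0.5145.

z = 0.652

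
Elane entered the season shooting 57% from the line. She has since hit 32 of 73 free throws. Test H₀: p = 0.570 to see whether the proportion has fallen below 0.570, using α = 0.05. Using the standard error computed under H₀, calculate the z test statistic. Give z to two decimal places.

p̂ = 32/73 = 0.4384.
Under H₀, SE = √(0.57·0.43/73) = √(0.00335753) = 0.0579.
z = (0.4384 − 0.57)/0.0579 = -0.1316/0.0579 = -2.27.
p-value = P(Z < -2.272) ≈ 0.0115, so at α = 0.05 we reject H₀.

z = -2.27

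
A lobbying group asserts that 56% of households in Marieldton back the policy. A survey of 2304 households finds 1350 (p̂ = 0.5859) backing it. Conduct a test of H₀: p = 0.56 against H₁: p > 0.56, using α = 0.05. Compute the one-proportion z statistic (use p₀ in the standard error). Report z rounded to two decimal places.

z = 2.51

p̂ = 1350/2304 ≈ 0.5859.
SE = √(p₀(1−p₀)/n) = √(0.2464/2304) = 0.0103.
z = (0.5859 − 0.56)/0.0103 = 0.0259/0.0103 = 2.51.
p-value = P(Z > 2.508) ≈ 0.0061, so at α = 0.05 we reject H₀.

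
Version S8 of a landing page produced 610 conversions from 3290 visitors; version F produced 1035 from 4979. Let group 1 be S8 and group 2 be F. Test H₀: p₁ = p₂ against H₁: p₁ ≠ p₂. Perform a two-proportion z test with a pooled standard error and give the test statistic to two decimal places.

z = -2.50

p̂₁ = 610/3290 = 0.1854, p̂₂ = 1035/4979 = 0.2079.
Pooled p̂ = (610+1035)/(3290+4979) = 1645/8269 = 0.1989.
SE = √(0.15936 × 0.000504795) = 0.0090.
z = (0.1854 − 0.2079)/0.0090 = -0.0225/0.0090 = -2.50.
p-value = 2·P(Z > 2.504) ≈ 0.0123.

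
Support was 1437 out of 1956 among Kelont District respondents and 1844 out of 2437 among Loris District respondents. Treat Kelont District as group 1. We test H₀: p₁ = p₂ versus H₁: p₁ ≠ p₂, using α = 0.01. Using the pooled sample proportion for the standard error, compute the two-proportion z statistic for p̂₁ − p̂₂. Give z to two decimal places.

p̂₁ = 1437/1956 = 0.7347, p̂₂ = 1844/2437 = 0.7567.
Pooled p̂ = (1437+1844)/(1956+2437) = 3281/4393 = 0.7469.
SE = √(p̂(1−p̂)(1/n₁+1/n₂)) = √(0.7469·0.2531·0.000921588) = √(0.000174231) = 0.0132.
z = (0.7347 − 0.7567)/0.0132 = -0.0220/0.0132 = -1.67.
p-value = 2·P(Z > 1.667) ≈ 0.0955. With α = 0.01, fail to reject H₀.

z = -1.67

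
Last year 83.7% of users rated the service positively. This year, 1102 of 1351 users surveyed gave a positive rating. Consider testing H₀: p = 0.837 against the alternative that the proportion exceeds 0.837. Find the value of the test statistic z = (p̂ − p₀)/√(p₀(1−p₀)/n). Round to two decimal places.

z = -2.12

p̂ = 1102/1351 ≈ 0.81569.
Under H₀, SE = √(0.837·0.163/1351) = √(0.000100985) = 0.01005.
z = (0.81569 − 0.837)/0.01005 = -0.02131/0.01005 = -2.12.
p-value = P(Z > -2.120) ≈ 0.9830.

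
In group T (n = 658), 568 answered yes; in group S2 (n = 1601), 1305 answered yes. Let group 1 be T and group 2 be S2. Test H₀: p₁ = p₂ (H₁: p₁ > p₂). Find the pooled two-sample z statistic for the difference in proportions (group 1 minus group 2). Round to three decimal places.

p̂₁ = 568/658 = 0.86322, p̂₂ = 1305/1601 = 0.81512.
Pooled p̂ = (568+1305)/(658+1601) = 1873/2259 = 0.82913.
SE = √(p̂(1−p̂)(1/n₁+1/n₂)) = √(0.82913·0.17087·0.00214437) = √(0.000303803) = 0.01743.
z = (0.86322 − 0.81512)/0.01743 = 0.04810/0.01743 = 2.760.

z = 2.760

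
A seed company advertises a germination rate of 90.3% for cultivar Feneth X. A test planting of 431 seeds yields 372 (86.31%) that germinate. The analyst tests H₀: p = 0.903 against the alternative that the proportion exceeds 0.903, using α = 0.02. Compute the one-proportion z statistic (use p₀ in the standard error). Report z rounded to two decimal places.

p̂ = 372/431 = 0.86311.
SE = √(p₀(1−p₀)/n) = √(0.087591/431) = 0.01426.
z = (0.86311 − 0.903)/0.01426 = -0.03989/0.01426 = -2.80.
p-value = P(Z > -2.798) ≈ 0.9974, so at α = 0.02 we fail to reject H₀.

z = -2.80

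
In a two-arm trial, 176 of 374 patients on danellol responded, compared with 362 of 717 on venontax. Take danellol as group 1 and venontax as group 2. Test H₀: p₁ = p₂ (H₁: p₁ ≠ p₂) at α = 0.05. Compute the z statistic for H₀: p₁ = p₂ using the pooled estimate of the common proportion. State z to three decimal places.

z = -1.075

p̂₁ = 176/374 = 0.47059, p̂₂ = 362/717 = 0.50488.
Pooled p̂ = (176+362)/(374+717) = 538/1091 = 0.49313.
SE = √(0.249953 × 0.0040685) = 0.03189.
z = (0.47059 − 0.50488)/0.03189 = -0.03429/0.03189 = -1.075.
Two-sided p-value ≈ 2·Φ(−1.075) = 0.2822, so at α = 0.05 we fail to reject H₀.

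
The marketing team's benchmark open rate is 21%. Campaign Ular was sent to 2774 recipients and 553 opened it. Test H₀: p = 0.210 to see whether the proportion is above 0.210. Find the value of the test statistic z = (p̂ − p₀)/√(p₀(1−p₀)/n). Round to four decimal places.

z = -1.3770

p̂ = 553/2774 = 0.1993511.
Under H₀, SE = √(0.21·0.79/2774) = √(5.98053e-05) = 0.0077334.
z = (0.1993511 − 0.21)/0.0077334 = -0.0106489/0.0077334 = -1.3770.
p-value = P(Z > -1.377) ≈ 0.9157.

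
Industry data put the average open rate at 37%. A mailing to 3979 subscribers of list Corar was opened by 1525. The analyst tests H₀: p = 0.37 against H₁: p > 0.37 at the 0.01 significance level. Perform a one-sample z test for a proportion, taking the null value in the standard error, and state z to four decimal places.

z = 1.7327

p̂ = 1525/3979 = 0.383262.
SE = √(p₀(1−p₀)/n) = √(0.2331/3979) = 0.007654.
z = (0.383262 − 0.37)/0.007654 = 0.013262/0.007654 = 1.7327.
p-value = P(Z > 1.733) ≈ 0.0416; since p > α = 0.01, fail to reject H₀.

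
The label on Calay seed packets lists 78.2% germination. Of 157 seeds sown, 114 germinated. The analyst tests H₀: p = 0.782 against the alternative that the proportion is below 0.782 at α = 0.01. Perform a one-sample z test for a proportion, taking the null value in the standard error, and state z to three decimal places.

z = -1.696

p̂ = 114/157 = 0.72611.
Under H₀, SE = √(0.782·0.218/157) = √(0.00108583) = 0.03295.
z = (0.72611 − 0.782)/0.03295 = -0.05589/0.03295 = -1.696.
p-value = P(Z < -1.696) ≈ 0.0449, so at α = 0.01 we fail to reject H₀.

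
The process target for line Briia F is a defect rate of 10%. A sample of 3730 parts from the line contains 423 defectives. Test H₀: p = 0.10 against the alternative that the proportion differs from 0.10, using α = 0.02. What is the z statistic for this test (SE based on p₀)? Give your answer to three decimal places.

p̂ = 423/3730 ≈ 0.11340.
Under H₀, SE = √(0.1·0.9/3730) = √(2.41287e-05) = 0.00491.
z = (0.11340 − 0.1)/0.00491 = 0.01340/0.00491 = 2.729.
p-value = 2·P(Z > 2.729) ≈ 0.0064. With α = 0.02, reject H₀.

z = 2.729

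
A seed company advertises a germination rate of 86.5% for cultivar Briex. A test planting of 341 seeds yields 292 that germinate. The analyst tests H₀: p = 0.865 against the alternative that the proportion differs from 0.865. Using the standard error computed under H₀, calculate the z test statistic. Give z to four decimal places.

p̂ = 292/341 ≈ 0.856305.
Standard error under H₀: √(0.865×0.135/341) = 0.018505.
z = (0.856305 − 0.865)/0.018505 = -0.008695/0.018505 = -0.4699.
p-value = 2·P(Z > 0.470) ≈ 0.6385.

z = -0.4699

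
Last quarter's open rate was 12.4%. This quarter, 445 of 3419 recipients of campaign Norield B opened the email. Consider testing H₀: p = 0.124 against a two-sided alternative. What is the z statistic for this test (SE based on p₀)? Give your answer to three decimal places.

z = 1.092

p̂ = 445/3419 ≈ 0.13016.
Under H₀, SE = √(0.124·0.876/3419) = √(3.17707e-05) = 0.00564.
z = (0.13016 − 0.124)/0.00564 = 0.00616/0.00564 = 1.092.
p-value = 2·P(Z > 1.092) ≈ 0.2748.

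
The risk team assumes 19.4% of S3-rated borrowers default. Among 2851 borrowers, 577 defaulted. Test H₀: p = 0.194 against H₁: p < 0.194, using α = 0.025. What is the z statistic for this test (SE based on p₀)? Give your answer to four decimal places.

z = 1.1322

p̂ = 577/2851 ≈ 0.202385.
SE = √(p₀(1−p₀)/n) = √(0.15636/2851) = 0.007406.
z = (0.202385 − 0.194)/0.007406 = 0.008385/0.007406 = 1.1322.
p-value = P(Z < 1.132) ≈ 0.8712, so at α = 0.025 we fail to reject H₀.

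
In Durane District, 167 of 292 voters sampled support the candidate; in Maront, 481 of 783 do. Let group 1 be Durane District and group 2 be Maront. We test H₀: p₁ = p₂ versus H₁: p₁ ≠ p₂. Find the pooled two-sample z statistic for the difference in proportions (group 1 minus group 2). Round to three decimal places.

z = -1.263

p̂₁ = 167/292 ≈ 0.57192, p̂₂ = 481/783 ≈ 0.61430.
Pooled p̂ = (167+481)/(292+783) = 648/1075 = 0.60279.
SE = √(p̂(1−p̂)(1/n₁+1/n₂)) = √(0.60279·0.39721·0.0047018) = √(0.00112577) = 0.03355.
z = (0.57192 − 0.61430)/0.03355 = -0.04238/0.03355 = -1.263.
Two-sided p-value ≈ 2·Φ(−1.263) = 0.2065.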